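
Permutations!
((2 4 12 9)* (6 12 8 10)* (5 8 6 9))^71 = (2 9 10 8 5 12 6 4)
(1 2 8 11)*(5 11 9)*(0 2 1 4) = (0 2 8 9 5 11 4) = [2, 1, 8, 3, 0, 11, 6, 7, 9, 5, 10, 4]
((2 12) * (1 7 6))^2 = (12)(1 6 7)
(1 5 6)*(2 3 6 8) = [0, 5, 3, 6, 4, 8, 1, 7, 2] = (1 5 8 2 3 6)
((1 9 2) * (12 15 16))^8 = ((1 9 2)(12 15 16))^8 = (1 2 9)(12 16 15)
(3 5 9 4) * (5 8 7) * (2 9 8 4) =[0, 1, 9, 4, 3, 8, 6, 5, 7, 2] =(2 9)(3 4)(5 8 7)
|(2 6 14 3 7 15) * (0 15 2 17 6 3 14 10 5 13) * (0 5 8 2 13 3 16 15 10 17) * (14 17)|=12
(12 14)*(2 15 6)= [0, 1, 15, 3, 4, 5, 2, 7, 8, 9, 10, 11, 14, 13, 12, 6]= (2 15 6)(12 14)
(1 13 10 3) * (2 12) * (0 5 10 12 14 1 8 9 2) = (0 5 10 3 8 9 2 14 1 13 12) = [5, 13, 14, 8, 4, 10, 6, 7, 9, 2, 3, 11, 0, 12, 1]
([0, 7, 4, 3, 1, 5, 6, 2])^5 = (1 7 2 4)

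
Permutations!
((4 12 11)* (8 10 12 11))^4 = (8 10 12)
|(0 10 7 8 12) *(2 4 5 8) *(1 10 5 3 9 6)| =|(0 5 8 12)(1 10 7 2 4 3 9 6)| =8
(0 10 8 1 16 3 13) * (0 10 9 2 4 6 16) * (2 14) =(0 9 14 2 4 6 16 3 13 10 8 1) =[9, 0, 4, 13, 6, 5, 16, 7, 1, 14, 8, 11, 12, 10, 2, 15, 3]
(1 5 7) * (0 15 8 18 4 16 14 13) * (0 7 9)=(0 15 8 18 4 16 14 13 7 1 5 9)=[15, 5, 2, 3, 16, 9, 6, 1, 18, 0, 10, 11, 12, 7, 13, 8, 14, 17, 4]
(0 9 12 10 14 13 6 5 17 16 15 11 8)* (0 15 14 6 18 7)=(0 9 12 10 6 5 17 16 14 13 18 7)(8 15 11)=[9, 1, 2, 3, 4, 17, 5, 0, 15, 12, 6, 8, 10, 18, 13, 11, 14, 16, 7]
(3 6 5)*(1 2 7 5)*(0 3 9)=[3, 2, 7, 6, 4, 9, 1, 5, 8, 0]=(0 3 6 1 2 7 5 9)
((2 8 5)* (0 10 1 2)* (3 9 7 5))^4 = (0 8 5 2 7 1 9 10 3)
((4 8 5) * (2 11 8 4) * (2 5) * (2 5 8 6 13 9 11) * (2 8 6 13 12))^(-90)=((2 8 5 6 12)(9 11 13))^(-90)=(13)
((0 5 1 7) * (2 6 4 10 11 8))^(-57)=((0 5 1 7)(2 6 4 10 11 8))^(-57)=(0 7 1 5)(2 10)(4 8)(6 11)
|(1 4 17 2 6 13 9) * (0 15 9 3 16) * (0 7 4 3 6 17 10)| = 18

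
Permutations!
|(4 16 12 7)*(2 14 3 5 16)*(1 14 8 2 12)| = |(1 14 3 5 16)(2 8)(4 12 7)| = 30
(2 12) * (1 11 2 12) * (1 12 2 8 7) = (1 11 8 7)(2 12) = [0, 11, 12, 3, 4, 5, 6, 1, 7, 9, 10, 8, 2]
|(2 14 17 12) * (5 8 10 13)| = |(2 14 17 12)(5 8 10 13)| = 4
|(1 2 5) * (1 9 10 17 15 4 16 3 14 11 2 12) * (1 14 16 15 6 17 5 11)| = 6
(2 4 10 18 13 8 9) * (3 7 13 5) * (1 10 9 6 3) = (1 10 18 5)(2 4 9)(3 7 13 8 6) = [0, 10, 4, 7, 9, 1, 3, 13, 6, 2, 18, 11, 12, 8, 14, 15, 16, 17, 5]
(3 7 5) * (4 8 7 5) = (3 5)(4 8 7) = [0, 1, 2, 5, 8, 3, 6, 4, 7]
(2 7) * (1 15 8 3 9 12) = (1 15 8 3 9 12)(2 7) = [0, 15, 7, 9, 4, 5, 6, 2, 3, 12, 10, 11, 1, 13, 14, 8]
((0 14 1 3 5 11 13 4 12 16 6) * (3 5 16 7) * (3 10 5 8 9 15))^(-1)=((0 14 1 8 9 15 3 16 6)(4 12 7 10 5 11 13))^(-1)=(0 6 16 3 15 9 8 1 14)(4 13 11 5 10 7 12)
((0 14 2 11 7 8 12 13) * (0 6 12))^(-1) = (0 8 7 11 2 14)(6 13 12)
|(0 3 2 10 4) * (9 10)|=6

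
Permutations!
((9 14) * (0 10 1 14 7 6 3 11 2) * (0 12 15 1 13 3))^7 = ((0 10 13 3 11 2 12 15 1 14 9 7 6))^7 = (0 15 10 1 13 14 3 9 11 7 2 6 12)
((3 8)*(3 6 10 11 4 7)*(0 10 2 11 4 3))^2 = (0 4)(2 3 6 11 8)(7 10)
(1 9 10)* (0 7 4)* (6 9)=[7, 6, 2, 3, 0, 5, 9, 4, 8, 10, 1]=(0 7 4)(1 6 9 10)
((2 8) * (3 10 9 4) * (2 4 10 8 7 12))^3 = (12)(9 10)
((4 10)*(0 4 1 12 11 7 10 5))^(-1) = (0 5 4)(1 10 7 11 12)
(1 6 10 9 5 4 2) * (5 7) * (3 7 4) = [0, 6, 1, 7, 2, 3, 10, 5, 8, 4, 9] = (1 6 10 9 4 2)(3 7 5)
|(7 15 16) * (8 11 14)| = 3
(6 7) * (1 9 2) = (1 9 2)(6 7) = [0, 9, 1, 3, 4, 5, 7, 6, 8, 2]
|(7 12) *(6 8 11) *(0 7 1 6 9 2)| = 9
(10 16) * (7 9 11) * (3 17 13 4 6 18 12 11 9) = (3 17 13 4 6 18 12 11 7)(10 16) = [0, 1, 2, 17, 6, 5, 18, 3, 8, 9, 16, 7, 11, 4, 14, 15, 10, 13, 12]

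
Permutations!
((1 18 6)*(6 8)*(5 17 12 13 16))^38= (1 8)(5 13 17 16 12)(6 18)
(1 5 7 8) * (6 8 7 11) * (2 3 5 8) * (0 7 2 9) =(0 7 2 3 5 11 6 9)(1 8) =[7, 8, 3, 5, 4, 11, 9, 2, 1, 0, 10, 6]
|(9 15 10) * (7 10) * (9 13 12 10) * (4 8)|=|(4 8)(7 9 15)(10 13 12)|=6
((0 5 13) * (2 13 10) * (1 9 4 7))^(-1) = (0 13 2 10 5)(1 7 4 9)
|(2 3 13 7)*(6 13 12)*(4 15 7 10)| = 9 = |(2 3 12 6 13 10 4 15 7)|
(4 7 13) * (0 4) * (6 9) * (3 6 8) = (0 4 7 13)(3 6 9 8) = [4, 1, 2, 6, 7, 5, 9, 13, 3, 8, 10, 11, 12, 0]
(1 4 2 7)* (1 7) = (7)(1 4 2) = [0, 4, 1, 3, 2, 5, 6, 7]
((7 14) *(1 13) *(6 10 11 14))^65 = ((1 13)(6 10 11 14 7))^65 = (14)(1 13)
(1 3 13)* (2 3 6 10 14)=(1 6 10 14 2 3 13)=[0, 6, 3, 13, 4, 5, 10, 7, 8, 9, 14, 11, 12, 1, 2]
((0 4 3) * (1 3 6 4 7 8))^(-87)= (0 1 7 3 8)(4 6)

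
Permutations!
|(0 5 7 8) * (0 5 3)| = 6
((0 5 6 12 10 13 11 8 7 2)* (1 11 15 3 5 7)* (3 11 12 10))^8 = ((0 7 2)(1 12 3 5 6 10 13 15 11 8))^8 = (0 2 7)(1 11 13 6 3)(5 12 8 15 10)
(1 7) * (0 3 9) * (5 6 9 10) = [3, 7, 2, 10, 4, 6, 9, 1, 8, 0, 5] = (0 3 10 5 6 9)(1 7)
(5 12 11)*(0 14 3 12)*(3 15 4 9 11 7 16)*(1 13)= (0 14 15 4 9 11 5)(1 13)(3 12 7 16)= [14, 13, 2, 12, 9, 0, 6, 16, 8, 11, 10, 5, 7, 1, 15, 4, 3]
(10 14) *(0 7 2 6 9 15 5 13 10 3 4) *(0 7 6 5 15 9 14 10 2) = (15)(0 6 14 3 4 7)(2 5 13) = [6, 1, 5, 4, 7, 13, 14, 0, 8, 9, 10, 11, 12, 2, 3, 15]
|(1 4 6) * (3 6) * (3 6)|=3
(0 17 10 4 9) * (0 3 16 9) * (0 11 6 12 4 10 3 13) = [17, 1, 2, 16, 11, 5, 12, 7, 8, 13, 10, 6, 4, 0, 14, 15, 9, 3] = (0 17 3 16 9 13)(4 11 6 12)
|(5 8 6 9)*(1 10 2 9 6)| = 6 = |(1 10 2 9 5 8)|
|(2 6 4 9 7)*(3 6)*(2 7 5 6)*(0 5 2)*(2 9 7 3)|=6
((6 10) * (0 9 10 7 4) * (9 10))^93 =((0 10 6 7 4))^93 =(0 7 10 4 6)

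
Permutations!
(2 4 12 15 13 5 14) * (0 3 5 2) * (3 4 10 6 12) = [4, 1, 10, 5, 3, 14, 12, 7, 8, 9, 6, 11, 15, 2, 0, 13] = (0 4 3 5 14)(2 10 6 12 15 13)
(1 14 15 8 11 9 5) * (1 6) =[0, 14, 2, 3, 4, 6, 1, 7, 11, 5, 10, 9, 12, 13, 15, 8] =(1 14 15 8 11 9 5 6)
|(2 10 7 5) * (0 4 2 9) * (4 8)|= |(0 8 4 2 10 7 5 9)|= 8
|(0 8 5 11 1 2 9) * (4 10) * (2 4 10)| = |(0 8 5 11 1 4 2 9)| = 8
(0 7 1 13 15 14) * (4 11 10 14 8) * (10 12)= [7, 13, 2, 3, 11, 5, 6, 1, 4, 9, 14, 12, 10, 15, 0, 8]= (0 7 1 13 15 8 4 11 12 10 14)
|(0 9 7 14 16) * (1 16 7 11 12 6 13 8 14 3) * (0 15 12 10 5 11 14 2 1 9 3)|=120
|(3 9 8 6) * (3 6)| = 3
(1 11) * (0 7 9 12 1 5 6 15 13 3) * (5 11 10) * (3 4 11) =(0 7 9 12 1 10 5 6 15 13 4 11 3) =[7, 10, 2, 0, 11, 6, 15, 9, 8, 12, 5, 3, 1, 4, 14, 13]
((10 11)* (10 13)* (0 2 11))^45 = (13)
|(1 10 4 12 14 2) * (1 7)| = |(1 10 4 12 14 2 7)| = 7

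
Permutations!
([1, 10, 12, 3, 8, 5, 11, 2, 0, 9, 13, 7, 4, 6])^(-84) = [6, 11, 0, 3, 10, 5, 12, 8, 13, 9, 7, 4, 1, 2]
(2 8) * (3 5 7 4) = [0, 1, 8, 5, 3, 7, 6, 4, 2] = (2 8)(3 5 7 4)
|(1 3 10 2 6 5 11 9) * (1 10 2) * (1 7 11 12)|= |(1 3 2 6 5 12)(7 11 9 10)|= 12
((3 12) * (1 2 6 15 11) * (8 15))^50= ((1 2 6 8 15 11)(3 12))^50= (1 6 15)(2 8 11)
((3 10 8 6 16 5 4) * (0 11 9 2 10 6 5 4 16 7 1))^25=(0 1 7 6 3 4 16 5 8 10 2 9 11)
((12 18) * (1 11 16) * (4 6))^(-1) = ((1 11 16)(4 6)(12 18))^(-1) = (1 16 11)(4 6)(12 18)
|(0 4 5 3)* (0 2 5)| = 6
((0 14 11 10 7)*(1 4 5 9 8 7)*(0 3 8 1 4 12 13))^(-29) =((0 14 11 10 4 5 9 1 12 13)(3 8 7))^(-29) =(0 14 11 10 4 5 9 1 12 13)(3 8 7)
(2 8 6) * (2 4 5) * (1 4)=(1 4 5 2 8 6)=[0, 4, 8, 3, 5, 2, 1, 7, 6]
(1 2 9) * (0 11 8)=(0 11 8)(1 2 9)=[11, 2, 9, 3, 4, 5, 6, 7, 0, 1, 10, 8]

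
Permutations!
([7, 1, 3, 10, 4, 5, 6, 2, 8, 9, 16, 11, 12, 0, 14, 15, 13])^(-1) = (0 13 16 10 3 2 7)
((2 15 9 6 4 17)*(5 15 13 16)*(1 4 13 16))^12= ((1 4 17 2 16 5 15 9 6 13))^12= (1 17 16 15 6)(2 5 9 13 4)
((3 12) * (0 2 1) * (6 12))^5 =(0 1 2)(3 12 6)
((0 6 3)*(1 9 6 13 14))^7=((0 13 14 1 9 6 3))^7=(14)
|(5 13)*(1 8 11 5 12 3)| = 7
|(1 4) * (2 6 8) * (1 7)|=3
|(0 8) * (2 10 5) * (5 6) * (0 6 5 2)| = |(0 8 6 2 10 5)| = 6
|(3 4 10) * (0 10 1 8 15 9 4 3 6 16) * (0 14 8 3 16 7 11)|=40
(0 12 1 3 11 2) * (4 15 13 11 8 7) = (0 12 1 3 8 7 4 15 13 11 2) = [12, 3, 0, 8, 15, 5, 6, 4, 7, 9, 10, 2, 1, 11, 14, 13]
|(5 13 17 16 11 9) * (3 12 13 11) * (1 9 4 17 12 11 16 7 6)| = |(1 9 5 16 3 11 4 17 7 6)(12 13)| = 10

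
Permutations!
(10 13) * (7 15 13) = [0, 1, 2, 3, 4, 5, 6, 15, 8, 9, 7, 11, 12, 10, 14, 13] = (7 15 13 10)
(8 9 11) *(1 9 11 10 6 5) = (1 9 10 6 5)(8 11) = [0, 9, 2, 3, 4, 1, 5, 7, 11, 10, 6, 8]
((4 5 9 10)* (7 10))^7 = (4 9 10 5 7)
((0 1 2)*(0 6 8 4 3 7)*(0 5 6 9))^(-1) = ((0 1 2 9)(3 7 5 6 8 4))^(-1) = (0 9 2 1)(3 4 8 6 5 7)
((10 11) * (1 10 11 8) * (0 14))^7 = (0 14)(1 10 8)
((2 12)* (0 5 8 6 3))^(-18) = ((0 5 8 6 3)(2 12))^(-18) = (12)(0 8 3 5 6)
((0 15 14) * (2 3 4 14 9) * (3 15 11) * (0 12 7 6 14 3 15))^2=((0 11 15 9 2)(3 4)(6 14 12 7))^2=(0 15 2 11 9)(6 12)(7 14)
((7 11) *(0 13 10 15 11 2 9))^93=((0 13 10 15 11 7 2 9))^93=(0 7 10 9 11 13 2 15)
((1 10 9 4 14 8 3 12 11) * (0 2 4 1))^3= (0 14 12 2 8 11 4 3)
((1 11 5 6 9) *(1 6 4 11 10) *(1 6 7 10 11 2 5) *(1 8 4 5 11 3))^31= (1 3)(2 4 8 11)(6 10 7 9)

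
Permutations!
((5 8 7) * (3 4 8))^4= ((3 4 8 7 5))^4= (3 5 7 8 4)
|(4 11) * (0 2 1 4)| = |(0 2 1 4 11)| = 5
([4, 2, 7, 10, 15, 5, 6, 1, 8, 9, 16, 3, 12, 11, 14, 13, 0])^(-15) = [4, 1, 2, 10, 15, 5, 6, 7, 8, 9, 16, 3, 12, 11, 14, 13, 0]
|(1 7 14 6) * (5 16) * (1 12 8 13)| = |(1 7 14 6 12 8 13)(5 16)| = 14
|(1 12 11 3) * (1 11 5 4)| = |(1 12 5 4)(3 11)| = 4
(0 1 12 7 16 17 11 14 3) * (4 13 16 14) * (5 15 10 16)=(0 1 12 7 14 3)(4 13 5 15 10 16 17 11)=[1, 12, 2, 0, 13, 15, 6, 14, 8, 9, 16, 4, 7, 5, 3, 10, 17, 11]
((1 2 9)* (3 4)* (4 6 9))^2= ((1 2 4 3 6 9))^2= (1 4 6)(2 3 9)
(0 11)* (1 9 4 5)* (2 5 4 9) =(0 11)(1 2 5) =[11, 2, 5, 3, 4, 1, 6, 7, 8, 9, 10, 0]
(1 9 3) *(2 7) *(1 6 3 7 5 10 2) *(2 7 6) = (1 9 6 3 2 5 10 7) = [0, 9, 5, 2, 4, 10, 3, 1, 8, 6, 7]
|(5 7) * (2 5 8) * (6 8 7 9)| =5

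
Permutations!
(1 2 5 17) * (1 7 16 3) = [0, 2, 5, 1, 4, 17, 6, 16, 8, 9, 10, 11, 12, 13, 14, 15, 3, 7] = (1 2 5 17 7 16 3)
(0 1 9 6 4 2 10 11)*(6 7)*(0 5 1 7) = (0 7 6 4 2 10 11 5 1 9) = [7, 9, 10, 3, 2, 1, 4, 6, 8, 0, 11, 5]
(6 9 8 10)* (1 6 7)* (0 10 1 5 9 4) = [10, 6, 2, 3, 0, 9, 4, 5, 1, 8, 7] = (0 10 7 5 9 8 1 6 4)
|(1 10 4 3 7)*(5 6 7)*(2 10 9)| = |(1 9 2 10 4 3 5 6 7)| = 9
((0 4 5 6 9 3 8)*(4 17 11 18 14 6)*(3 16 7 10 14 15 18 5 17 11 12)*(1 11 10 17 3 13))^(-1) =((0 10 14 6 9 16 7 17 12 13 1 11 5 4 3 8)(15 18))^(-1) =(0 8 3 4 5 11 1 13 12 17 7 16 9 6 14 10)(15 18)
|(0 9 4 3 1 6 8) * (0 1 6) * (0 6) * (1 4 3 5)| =15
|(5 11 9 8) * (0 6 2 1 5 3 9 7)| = 21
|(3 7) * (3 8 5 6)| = |(3 7 8 5 6)| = 5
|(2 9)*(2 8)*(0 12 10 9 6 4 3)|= 9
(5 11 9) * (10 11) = (5 10 11 9) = [0, 1, 2, 3, 4, 10, 6, 7, 8, 5, 11, 9]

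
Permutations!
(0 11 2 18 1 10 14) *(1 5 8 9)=(0 11 2 18 5 8 9 1 10 14)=[11, 10, 18, 3, 4, 8, 6, 7, 9, 1, 14, 2, 12, 13, 0, 15, 16, 17, 5]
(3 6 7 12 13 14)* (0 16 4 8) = (0 16 4 8)(3 6 7 12 13 14) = [16, 1, 2, 6, 8, 5, 7, 12, 0, 9, 10, 11, 13, 14, 3, 15, 4]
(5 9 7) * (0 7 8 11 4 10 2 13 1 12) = (0 7 5 9 8 11 4 10 2 13 1 12) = [7, 12, 13, 3, 10, 9, 6, 5, 11, 8, 2, 4, 0, 1]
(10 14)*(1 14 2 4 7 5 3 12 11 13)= (1 14 10 2 4 7 5 3 12 11 13)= [0, 14, 4, 12, 7, 3, 6, 5, 8, 9, 2, 13, 11, 1, 10]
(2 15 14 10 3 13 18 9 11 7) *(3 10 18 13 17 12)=(2 15 14 18 9 11 7)(3 17 12)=[0, 1, 15, 17, 4, 5, 6, 2, 8, 11, 10, 7, 3, 13, 18, 14, 16, 12, 9]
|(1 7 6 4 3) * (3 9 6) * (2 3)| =12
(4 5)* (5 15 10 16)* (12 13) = (4 15 10 16 5)(12 13) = [0, 1, 2, 3, 15, 4, 6, 7, 8, 9, 16, 11, 13, 12, 14, 10, 5]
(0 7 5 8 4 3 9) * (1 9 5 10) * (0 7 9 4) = (0 9 7 10 1 4 3 5 8) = [9, 4, 2, 5, 3, 8, 6, 10, 0, 7, 1]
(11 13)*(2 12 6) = (2 12 6)(11 13) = [0, 1, 12, 3, 4, 5, 2, 7, 8, 9, 10, 13, 6, 11]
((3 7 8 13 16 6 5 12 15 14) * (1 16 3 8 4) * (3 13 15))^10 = (1 6 12 7)(3 4 16 5)(8 15 14)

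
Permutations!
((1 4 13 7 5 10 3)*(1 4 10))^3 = ((1 10 3 4 13 7 5))^3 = (1 4 5 3 7 10 13)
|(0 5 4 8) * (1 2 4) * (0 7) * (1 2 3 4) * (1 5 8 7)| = 6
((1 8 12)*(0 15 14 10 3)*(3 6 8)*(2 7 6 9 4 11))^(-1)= (0 3 1 12 8 6 7 2 11 4 9 10 14 15)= ((0 15 14 10 9 4 11 2 7 6 8 12 1 3))^(-1)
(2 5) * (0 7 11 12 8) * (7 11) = (0 11 12 8)(2 5) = [11, 1, 5, 3, 4, 2, 6, 7, 0, 9, 10, 12, 8]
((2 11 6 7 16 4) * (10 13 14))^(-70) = (2 6 16)(4 11 7)(10 14 13)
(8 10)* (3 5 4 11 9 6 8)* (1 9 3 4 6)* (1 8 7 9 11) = (1 11 3 5 6 7 9 8 10 4) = [0, 11, 2, 5, 1, 6, 7, 9, 10, 8, 4, 3]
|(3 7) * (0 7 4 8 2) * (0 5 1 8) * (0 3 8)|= 6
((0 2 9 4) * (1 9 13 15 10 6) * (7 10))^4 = (0 7 9 13 6)(1 2 10 4 15)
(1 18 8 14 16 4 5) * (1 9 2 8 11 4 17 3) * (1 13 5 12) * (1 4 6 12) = [0, 18, 8, 13, 1, 9, 12, 7, 14, 2, 10, 6, 4, 5, 16, 15, 17, 3, 11] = (1 18 11 6 12 4)(2 8 14 16 17 3 13 5 9)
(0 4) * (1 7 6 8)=[4, 7, 2, 3, 0, 5, 8, 6, 1]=(0 4)(1 7 6 8)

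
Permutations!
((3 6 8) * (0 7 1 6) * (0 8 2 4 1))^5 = (0 7)(1 6 2 4)(3 8)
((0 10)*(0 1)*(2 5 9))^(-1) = ((0 10 1)(2 5 9))^(-1) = (0 1 10)(2 9 5)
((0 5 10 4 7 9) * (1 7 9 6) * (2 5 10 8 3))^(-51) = (0 10 4 9)(2 5 8 3)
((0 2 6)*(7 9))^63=(7 9)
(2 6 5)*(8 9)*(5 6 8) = (2 8 9 5) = [0, 1, 8, 3, 4, 2, 6, 7, 9, 5]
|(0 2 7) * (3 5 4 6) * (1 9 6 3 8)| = 12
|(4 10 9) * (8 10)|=|(4 8 10 9)|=4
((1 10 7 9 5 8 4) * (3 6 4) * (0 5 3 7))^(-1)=(0 10 1 4 6 3 9 7 8 5)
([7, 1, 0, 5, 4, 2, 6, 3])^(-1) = (0 2 5 3 7)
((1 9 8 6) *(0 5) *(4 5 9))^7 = ((0 9 8 6 1 4 5))^7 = (9)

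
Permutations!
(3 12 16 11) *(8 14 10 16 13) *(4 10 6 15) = [0, 1, 2, 12, 10, 5, 15, 7, 14, 9, 16, 3, 13, 8, 6, 4, 11] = (3 12 13 8 14 6 15 4 10 16 11)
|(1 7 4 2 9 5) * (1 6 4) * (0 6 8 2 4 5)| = 6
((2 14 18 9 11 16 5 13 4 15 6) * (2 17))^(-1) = ((2 14 18 9 11 16 5 13 4 15 6 17))^(-1) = (2 17 6 15 4 13 5 16 11 9 18 14)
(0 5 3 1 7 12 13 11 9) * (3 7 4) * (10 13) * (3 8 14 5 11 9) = [11, 4, 2, 1, 8, 7, 6, 12, 14, 0, 13, 3, 10, 9, 5] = (0 11 3 1 4 8 14 5 7 12 10 13 9)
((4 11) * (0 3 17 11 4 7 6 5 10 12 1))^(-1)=((0 3 17 11 7 6 5 10 12 1))^(-1)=(0 1 12 10 5 6 7 11 17 3)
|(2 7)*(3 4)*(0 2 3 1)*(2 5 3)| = |(0 5 3 4 1)(2 7)| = 10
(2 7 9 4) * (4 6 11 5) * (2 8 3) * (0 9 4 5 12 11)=[9, 1, 7, 2, 8, 5, 0, 4, 3, 6, 10, 12, 11]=(0 9 6)(2 7 4 8 3)(11 12)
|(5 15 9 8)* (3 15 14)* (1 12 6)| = 6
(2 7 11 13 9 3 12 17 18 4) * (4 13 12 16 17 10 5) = (2 7 11 12 10 5 4)(3 16 17 18 13 9) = [0, 1, 7, 16, 2, 4, 6, 11, 8, 3, 5, 12, 10, 9, 14, 15, 17, 18, 13]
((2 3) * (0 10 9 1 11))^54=(0 11 1 9 10)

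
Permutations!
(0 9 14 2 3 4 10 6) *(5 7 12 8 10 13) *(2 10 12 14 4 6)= [9, 1, 3, 6, 13, 7, 0, 14, 12, 4, 2, 11, 8, 5, 10]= (0 9 4 13 5 7 14 10 2 3 6)(8 12)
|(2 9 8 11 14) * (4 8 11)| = 4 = |(2 9 11 14)(4 8)|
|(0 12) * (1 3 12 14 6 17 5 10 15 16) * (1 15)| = |(0 14 6 17 5 10 1 3 12)(15 16)| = 18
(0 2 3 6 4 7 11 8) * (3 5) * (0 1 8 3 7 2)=(1 8)(2 5 7 11 3 6 4)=[0, 8, 5, 6, 2, 7, 4, 11, 1, 9, 10, 3]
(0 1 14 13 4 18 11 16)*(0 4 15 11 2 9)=(0 1 14 13 15 11 16 4 18 2 9)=[1, 14, 9, 3, 18, 5, 6, 7, 8, 0, 10, 16, 12, 15, 13, 11, 4, 17, 2]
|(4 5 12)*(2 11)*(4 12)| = 2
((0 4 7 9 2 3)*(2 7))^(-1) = (0 3 2 4)(7 9)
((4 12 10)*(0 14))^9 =(0 14) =((0 14)(4 12 10))^9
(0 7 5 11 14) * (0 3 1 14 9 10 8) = (0 7 5 11 9 10 8)(1 14 3) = [7, 14, 2, 1, 4, 11, 6, 5, 0, 10, 8, 9, 12, 13, 3]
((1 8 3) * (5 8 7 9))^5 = (1 3 8 5 9 7)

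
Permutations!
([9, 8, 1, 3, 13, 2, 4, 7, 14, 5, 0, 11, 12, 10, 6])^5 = (0 8 10 1 13 2 4 5 6 9 14)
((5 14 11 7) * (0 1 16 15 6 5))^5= (0 5 1 14 16 11 15 7 6)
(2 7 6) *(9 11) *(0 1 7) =(0 1 7 6 2)(9 11) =[1, 7, 0, 3, 4, 5, 2, 6, 8, 11, 10, 9]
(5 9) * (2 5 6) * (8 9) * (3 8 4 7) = [0, 1, 5, 8, 7, 4, 2, 3, 9, 6] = (2 5 4 7 3 8 9 6)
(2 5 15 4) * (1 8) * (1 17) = [0, 8, 5, 3, 2, 15, 6, 7, 17, 9, 10, 11, 12, 13, 14, 4, 16, 1] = (1 8 17)(2 5 15 4)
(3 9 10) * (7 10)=(3 9 7 10)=[0, 1, 2, 9, 4, 5, 6, 10, 8, 7, 3]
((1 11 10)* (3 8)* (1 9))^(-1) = (1 9 10 11)(3 8)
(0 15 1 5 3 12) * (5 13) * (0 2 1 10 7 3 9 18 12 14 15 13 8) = (0 13 5 9 18 12 2 1 8)(3 14 15 10 7) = [13, 8, 1, 14, 4, 9, 6, 3, 0, 18, 7, 11, 2, 5, 15, 10, 16, 17, 12]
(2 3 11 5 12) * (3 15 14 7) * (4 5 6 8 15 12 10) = (2 12)(3 11 6 8 15 14 7)(4 5 10) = [0, 1, 12, 11, 5, 10, 8, 3, 15, 9, 4, 6, 2, 13, 7, 14]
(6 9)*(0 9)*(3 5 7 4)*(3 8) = (0 9 6)(3 5 7 4 8) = [9, 1, 2, 5, 8, 7, 0, 4, 3, 6]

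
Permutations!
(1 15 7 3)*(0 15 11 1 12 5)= (0 15 7 3 12 5)(1 11)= [15, 11, 2, 12, 4, 0, 6, 3, 8, 9, 10, 1, 5, 13, 14, 7]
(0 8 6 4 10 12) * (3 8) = (0 3 8 6 4 10 12) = [3, 1, 2, 8, 10, 5, 4, 7, 6, 9, 12, 11, 0]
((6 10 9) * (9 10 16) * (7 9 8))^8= (6 7 16 9 8)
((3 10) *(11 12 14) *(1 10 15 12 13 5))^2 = (1 3 12 11 5 10 15 14 13)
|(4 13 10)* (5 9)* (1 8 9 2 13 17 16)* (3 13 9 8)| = |(1 3 13 10 4 17 16)(2 9 5)| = 21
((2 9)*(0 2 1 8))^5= ((0 2 9 1 8))^5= (9)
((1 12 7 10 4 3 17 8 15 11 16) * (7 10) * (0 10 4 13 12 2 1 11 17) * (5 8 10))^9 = ((0 5 8 15 17 10 13 12 4 3)(1 2)(11 16))^9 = (0 3 4 12 13 10 17 15 8 5)(1 2)(11 16)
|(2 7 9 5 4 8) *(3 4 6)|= 8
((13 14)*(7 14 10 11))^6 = (7 14 13 10 11)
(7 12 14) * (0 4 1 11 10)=(0 4 1 11 10)(7 12 14)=[4, 11, 2, 3, 1, 5, 6, 12, 8, 9, 0, 10, 14, 13, 7]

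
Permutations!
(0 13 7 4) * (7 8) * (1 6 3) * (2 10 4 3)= [13, 6, 10, 1, 0, 5, 2, 3, 7, 9, 4, 11, 12, 8]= (0 13 8 7 3 1 6 2 10 4)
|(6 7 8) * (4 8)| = |(4 8 6 7)| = 4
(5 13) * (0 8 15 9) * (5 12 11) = [8, 1, 2, 3, 4, 13, 6, 7, 15, 0, 10, 5, 11, 12, 14, 9] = (0 8 15 9)(5 13 12 11)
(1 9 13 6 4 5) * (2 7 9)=(1 2 7 9 13 6 4 5)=[0, 2, 7, 3, 5, 1, 4, 9, 8, 13, 10, 11, 12, 6]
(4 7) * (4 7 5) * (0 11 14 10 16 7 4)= (0 11 14 10 16 7 4 5)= [11, 1, 2, 3, 5, 0, 6, 4, 8, 9, 16, 14, 12, 13, 10, 15, 7]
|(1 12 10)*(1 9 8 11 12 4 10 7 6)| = |(1 4 10 9 8 11 12 7 6)| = 9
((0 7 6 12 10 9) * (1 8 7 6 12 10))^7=((0 6 10 9)(1 8 7 12))^7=(0 9 10 6)(1 12 7 8)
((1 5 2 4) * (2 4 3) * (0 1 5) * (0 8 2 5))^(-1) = ((0 1 8 2 3 5 4))^(-1) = (0 4 5 3 2 8 1)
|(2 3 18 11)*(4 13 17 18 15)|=|(2 3 15 4 13 17 18 11)|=8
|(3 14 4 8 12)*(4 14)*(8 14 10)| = |(3 4 14 10 8 12)| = 6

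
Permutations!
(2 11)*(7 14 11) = (2 7 14 11) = [0, 1, 7, 3, 4, 5, 6, 14, 8, 9, 10, 2, 12, 13, 11]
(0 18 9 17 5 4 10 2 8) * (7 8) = (0 18 9 17 5 4 10 2 7 8) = [18, 1, 7, 3, 10, 4, 6, 8, 0, 17, 2, 11, 12, 13, 14, 15, 16, 5, 9]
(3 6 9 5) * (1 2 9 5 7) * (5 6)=[0, 2, 9, 5, 4, 3, 6, 1, 8, 7]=(1 2 9 7)(3 5)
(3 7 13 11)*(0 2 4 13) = (0 2 4 13 11 3 7) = [2, 1, 4, 7, 13, 5, 6, 0, 8, 9, 10, 3, 12, 11]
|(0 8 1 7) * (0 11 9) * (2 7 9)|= 12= |(0 8 1 9)(2 7 11)|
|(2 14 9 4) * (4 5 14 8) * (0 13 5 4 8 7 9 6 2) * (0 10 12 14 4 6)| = |(0 13 5 4 10 12 14)(2 7 9 6)| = 28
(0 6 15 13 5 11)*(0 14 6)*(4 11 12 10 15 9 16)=[0, 1, 2, 3, 11, 12, 9, 7, 8, 16, 15, 14, 10, 5, 6, 13, 4]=(4 11 14 6 9 16)(5 12 10 15 13)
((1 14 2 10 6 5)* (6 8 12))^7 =((1 14 2 10 8 12 6 5))^7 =(1 5 6 12 8 10 2 14)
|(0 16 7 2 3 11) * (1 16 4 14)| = |(0 4 14 1 16 7 2 3 11)| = 9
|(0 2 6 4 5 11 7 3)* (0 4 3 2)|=|(2 6 3 4 5 11 7)|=7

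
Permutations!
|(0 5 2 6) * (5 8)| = |(0 8 5 2 6)| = 5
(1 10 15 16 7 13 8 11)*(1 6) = (1 10 15 16 7 13 8 11 6) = [0, 10, 2, 3, 4, 5, 1, 13, 11, 9, 15, 6, 12, 8, 14, 16, 7]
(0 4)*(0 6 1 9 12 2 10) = (0 4 6 1 9 12 2 10) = [4, 9, 10, 3, 6, 5, 1, 7, 8, 12, 0, 11, 2]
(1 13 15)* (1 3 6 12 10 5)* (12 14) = (1 13 15 3 6 14 12 10 5) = [0, 13, 2, 6, 4, 1, 14, 7, 8, 9, 5, 11, 10, 15, 12, 3]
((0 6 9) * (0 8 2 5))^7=((0 6 9 8 2 5))^7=(0 6 9 8 2 5)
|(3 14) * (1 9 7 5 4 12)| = 6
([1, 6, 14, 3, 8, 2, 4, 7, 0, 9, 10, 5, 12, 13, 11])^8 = (14)(0 4 1 8 6)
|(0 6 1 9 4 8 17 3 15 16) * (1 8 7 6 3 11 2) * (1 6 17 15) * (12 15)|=|(0 3 1 9 4 7 17 11 2 6 8 12 15 16)|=14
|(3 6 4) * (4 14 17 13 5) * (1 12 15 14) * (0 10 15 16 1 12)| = 13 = |(0 10 15 14 17 13 5 4 3 6 12 16 1)|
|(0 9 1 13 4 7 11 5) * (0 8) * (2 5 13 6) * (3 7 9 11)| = |(0 11 13 4 9 1 6 2 5 8)(3 7)| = 10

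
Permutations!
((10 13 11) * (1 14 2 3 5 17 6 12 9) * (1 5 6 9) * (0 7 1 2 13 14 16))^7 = (0 16 1 7)(2 12 6 3)(5 17 9)(10 11 13 14)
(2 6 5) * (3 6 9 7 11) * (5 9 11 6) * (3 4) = (2 11 4 3 5)(6 9 7) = [0, 1, 11, 5, 3, 2, 9, 6, 8, 7, 10, 4]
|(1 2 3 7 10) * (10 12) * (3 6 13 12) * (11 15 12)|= |(1 2 6 13 11 15 12 10)(3 7)|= 8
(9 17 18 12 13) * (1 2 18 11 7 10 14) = (1 2 18 12 13 9 17 11 7 10 14) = [0, 2, 18, 3, 4, 5, 6, 10, 8, 17, 14, 7, 13, 9, 1, 15, 16, 11, 12]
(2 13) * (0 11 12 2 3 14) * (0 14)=[11, 1, 13, 0, 4, 5, 6, 7, 8, 9, 10, 12, 2, 3, 14]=(14)(0 11 12 2 13 3)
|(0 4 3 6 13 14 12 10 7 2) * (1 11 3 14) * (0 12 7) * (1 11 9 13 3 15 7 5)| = |(0 4 14 5 1 9 13 11 15 7 2 12 10)(3 6)| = 26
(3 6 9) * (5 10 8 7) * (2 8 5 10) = (2 8 7 10 5)(3 6 9) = [0, 1, 8, 6, 4, 2, 9, 10, 7, 3, 5]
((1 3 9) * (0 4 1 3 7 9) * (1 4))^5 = (9)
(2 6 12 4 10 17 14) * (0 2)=[2, 1, 6, 3, 10, 5, 12, 7, 8, 9, 17, 11, 4, 13, 0, 15, 16, 14]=(0 2 6 12 4 10 17 14)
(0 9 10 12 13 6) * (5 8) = [9, 1, 2, 3, 4, 8, 0, 7, 5, 10, 12, 11, 13, 6] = (0 9 10 12 13 6)(5 8)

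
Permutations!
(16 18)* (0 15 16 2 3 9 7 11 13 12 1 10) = (0 15 16 18 2 3 9 7 11 13 12 1 10) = [15, 10, 3, 9, 4, 5, 6, 11, 8, 7, 0, 13, 1, 12, 14, 16, 18, 17, 2]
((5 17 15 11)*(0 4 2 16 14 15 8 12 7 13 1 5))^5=(0 15 16 4 11 14 2)(1 7 8 5 13 12 17)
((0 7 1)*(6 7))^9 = (0 6 7 1)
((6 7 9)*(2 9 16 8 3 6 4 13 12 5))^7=(2 9 4 13 12 5)(3 7 8 6 16)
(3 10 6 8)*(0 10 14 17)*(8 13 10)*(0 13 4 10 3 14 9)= [8, 1, 2, 9, 10, 5, 4, 7, 14, 0, 6, 11, 12, 3, 17, 15, 16, 13]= (0 8 14 17 13 3 9)(4 10 6)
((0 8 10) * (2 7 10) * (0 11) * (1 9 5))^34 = ((0 8 2 7 10 11)(1 9 5))^34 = (0 10 2)(1 9 5)(7 8 11)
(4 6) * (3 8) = [0, 1, 2, 8, 6, 5, 4, 7, 3] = (3 8)(4 6)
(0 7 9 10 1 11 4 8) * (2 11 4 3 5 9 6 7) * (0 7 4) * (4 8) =(0 2 11 3 5 9 10 1)(6 8 7) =[2, 0, 11, 5, 4, 9, 8, 6, 7, 10, 1, 3]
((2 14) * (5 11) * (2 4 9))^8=((2 14 4 9)(5 11))^8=(14)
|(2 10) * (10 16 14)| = |(2 16 14 10)| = 4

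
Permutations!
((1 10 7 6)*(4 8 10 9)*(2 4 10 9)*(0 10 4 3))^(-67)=(0 6 3 7 2 10 1)(4 9 8)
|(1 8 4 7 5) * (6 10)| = 10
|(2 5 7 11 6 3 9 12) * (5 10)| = 9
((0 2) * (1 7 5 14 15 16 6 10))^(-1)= ((0 2)(1 7 5 14 15 16 6 10))^(-1)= (0 2)(1 10 6 16 15 14 5 7)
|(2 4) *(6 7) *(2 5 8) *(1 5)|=10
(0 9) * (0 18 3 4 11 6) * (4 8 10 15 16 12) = (0 9 18 3 8 10 15 16 12 4 11 6) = [9, 1, 2, 8, 11, 5, 0, 7, 10, 18, 15, 6, 4, 13, 14, 16, 12, 17, 3]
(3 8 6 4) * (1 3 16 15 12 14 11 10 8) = (1 3)(4 16 15 12 14 11 10 8 6) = [0, 3, 2, 1, 16, 5, 4, 7, 6, 9, 8, 10, 14, 13, 11, 12, 15]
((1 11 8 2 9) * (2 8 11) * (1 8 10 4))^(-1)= (11)(1 4 10 8 9 2)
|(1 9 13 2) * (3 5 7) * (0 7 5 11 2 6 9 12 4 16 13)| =12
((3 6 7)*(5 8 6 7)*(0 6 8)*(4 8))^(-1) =((0 6 5)(3 7)(4 8))^(-1) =(0 5 6)(3 7)(4 8)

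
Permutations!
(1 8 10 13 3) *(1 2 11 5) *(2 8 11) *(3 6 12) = (1 11 5)(3 8 10 13 6 12) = [0, 11, 2, 8, 4, 1, 12, 7, 10, 9, 13, 5, 3, 6]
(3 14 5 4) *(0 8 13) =(0 8 13)(3 14 5 4) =[8, 1, 2, 14, 3, 4, 6, 7, 13, 9, 10, 11, 12, 0, 5]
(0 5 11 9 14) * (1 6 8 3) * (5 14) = (0 14)(1 6 8 3)(5 11 9) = [14, 6, 2, 1, 4, 11, 8, 7, 3, 5, 10, 9, 12, 13, 0]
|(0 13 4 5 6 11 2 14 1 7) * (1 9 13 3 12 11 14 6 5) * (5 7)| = 13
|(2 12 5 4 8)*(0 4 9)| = 7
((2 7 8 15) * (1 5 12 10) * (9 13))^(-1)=(1 10 12 5)(2 15 8 7)(9 13)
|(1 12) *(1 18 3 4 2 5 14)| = 8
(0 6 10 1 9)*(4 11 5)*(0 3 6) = (1 9 3 6 10)(4 11 5) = [0, 9, 2, 6, 11, 4, 10, 7, 8, 3, 1, 5]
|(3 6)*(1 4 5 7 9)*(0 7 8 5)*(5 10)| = 30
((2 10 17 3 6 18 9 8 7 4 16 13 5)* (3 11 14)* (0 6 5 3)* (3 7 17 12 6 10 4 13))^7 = (0 17 18 10 11 9 12 14 8 6)(2 16 5 4 3)(7 13)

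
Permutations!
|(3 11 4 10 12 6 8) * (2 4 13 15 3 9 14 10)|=12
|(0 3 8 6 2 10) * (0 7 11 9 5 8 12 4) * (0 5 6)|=|(0 3 12 4 5 8)(2 10 7 11 9 6)|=6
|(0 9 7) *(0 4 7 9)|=2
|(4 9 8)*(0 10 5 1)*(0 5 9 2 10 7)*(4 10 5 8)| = 14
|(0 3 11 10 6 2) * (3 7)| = 7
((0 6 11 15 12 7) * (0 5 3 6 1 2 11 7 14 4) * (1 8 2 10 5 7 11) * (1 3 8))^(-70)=((0 1 10 5 8 2 3 6 11 15 12 14 4))^(-70)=(0 11 5 14 3 1 15 8 4 6 10 12 2)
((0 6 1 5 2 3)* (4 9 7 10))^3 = (0 5)(1 3)(2 6)(4 10 7 9)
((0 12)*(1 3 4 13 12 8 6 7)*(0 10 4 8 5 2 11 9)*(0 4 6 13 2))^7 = ((0 5)(1 3 8 13 12 10 6 7)(2 11 9 4))^7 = (0 5)(1 7 6 10 12 13 8 3)(2 4 9 11)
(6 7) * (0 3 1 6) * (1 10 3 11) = (0 11 1 6 7)(3 10) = [11, 6, 2, 10, 4, 5, 7, 0, 8, 9, 3, 1]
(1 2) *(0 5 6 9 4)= (0 5 6 9 4)(1 2)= [5, 2, 1, 3, 0, 6, 9, 7, 8, 4]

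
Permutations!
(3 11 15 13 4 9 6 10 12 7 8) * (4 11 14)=(3 14 4 9 6 10 12 7 8)(11 15 13)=[0, 1, 2, 14, 9, 5, 10, 8, 3, 6, 12, 15, 7, 11, 4, 13]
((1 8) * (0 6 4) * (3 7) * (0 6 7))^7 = (0 7 3)(1 8)(4 6)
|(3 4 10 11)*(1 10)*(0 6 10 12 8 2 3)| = |(0 6 10 11)(1 12 8 2 3 4)| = 12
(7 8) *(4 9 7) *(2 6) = (2 6)(4 9 7 8) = [0, 1, 6, 3, 9, 5, 2, 8, 4, 7]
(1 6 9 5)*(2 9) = (1 6 2 9 5) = [0, 6, 9, 3, 4, 1, 2, 7, 8, 5]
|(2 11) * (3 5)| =2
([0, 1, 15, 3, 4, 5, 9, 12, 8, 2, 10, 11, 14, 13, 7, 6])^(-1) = [0, 1, 9, 3, 4, 5, 15, 14, 8, 6, 10, 11, 7, 13, 12, 2]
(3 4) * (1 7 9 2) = [0, 7, 1, 4, 3, 5, 6, 9, 8, 2] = (1 7 9 2)(3 4)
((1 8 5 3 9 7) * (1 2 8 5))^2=(1 3 7 8 5 9 2)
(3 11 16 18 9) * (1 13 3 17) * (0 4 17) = (0 4 17 1 13 3 11 16 18 9) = [4, 13, 2, 11, 17, 5, 6, 7, 8, 0, 10, 16, 12, 3, 14, 15, 18, 1, 9]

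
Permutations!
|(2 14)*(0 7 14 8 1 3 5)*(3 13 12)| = |(0 7 14 2 8 1 13 12 3 5)| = 10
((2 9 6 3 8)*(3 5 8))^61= ((2 9 6 5 8))^61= (2 9 6 5 8)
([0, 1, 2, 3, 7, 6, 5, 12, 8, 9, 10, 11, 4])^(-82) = (4 12 7)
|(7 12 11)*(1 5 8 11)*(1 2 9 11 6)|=|(1 5 8 6)(2 9 11 7 12)|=20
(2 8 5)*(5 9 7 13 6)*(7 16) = [0, 1, 8, 3, 4, 2, 5, 13, 9, 16, 10, 11, 12, 6, 14, 15, 7] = (2 8 9 16 7 13 6 5)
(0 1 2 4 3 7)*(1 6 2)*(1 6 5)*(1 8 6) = (0 5 8 6 2 4 3 7) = [5, 1, 4, 7, 3, 8, 2, 0, 6]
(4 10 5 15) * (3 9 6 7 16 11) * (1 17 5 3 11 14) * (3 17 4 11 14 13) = [0, 4, 2, 9, 10, 15, 7, 16, 8, 6, 17, 14, 12, 3, 1, 11, 13, 5] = (1 4 10 17 5 15 11 14)(3 9 6 7 16 13)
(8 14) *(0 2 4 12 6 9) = (0 2 4 12 6 9)(8 14) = [2, 1, 4, 3, 12, 5, 9, 7, 14, 0, 10, 11, 6, 13, 8]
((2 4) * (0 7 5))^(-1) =((0 7 5)(2 4))^(-1) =(0 5 7)(2 4)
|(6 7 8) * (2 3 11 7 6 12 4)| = 7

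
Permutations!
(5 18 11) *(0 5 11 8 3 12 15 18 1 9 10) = [5, 9, 2, 12, 4, 1, 6, 7, 3, 10, 0, 11, 15, 13, 14, 18, 16, 17, 8] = (0 5 1 9 10)(3 12 15 18 8)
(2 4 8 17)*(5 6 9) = (2 4 8 17)(5 6 9) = [0, 1, 4, 3, 8, 6, 9, 7, 17, 5, 10, 11, 12, 13, 14, 15, 16, 2]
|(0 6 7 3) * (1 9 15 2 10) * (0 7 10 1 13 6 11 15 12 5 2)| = |(0 11 15)(1 9 12 5 2)(3 7)(6 10 13)| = 30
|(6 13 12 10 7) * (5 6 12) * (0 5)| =12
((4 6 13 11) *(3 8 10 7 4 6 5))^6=((3 8 10 7 4 5)(6 13 11))^6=(13)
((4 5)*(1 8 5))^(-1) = (1 4 5 8)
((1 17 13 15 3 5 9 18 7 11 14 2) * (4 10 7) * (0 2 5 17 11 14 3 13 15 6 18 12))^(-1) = ((0 2 1 11 3 17 15 13 6 18 4 10 7 14 5 9 12))^(-1) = (0 12 9 5 14 7 10 4 18 6 13 15 17 3 11 1 2)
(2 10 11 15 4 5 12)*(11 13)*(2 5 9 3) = (2 10 13 11 15 4 9 3)(5 12) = [0, 1, 10, 2, 9, 12, 6, 7, 8, 3, 13, 15, 5, 11, 14, 4]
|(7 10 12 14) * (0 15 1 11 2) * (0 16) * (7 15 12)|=|(0 12 14 15 1 11 2 16)(7 10)|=8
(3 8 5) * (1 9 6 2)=[0, 9, 1, 8, 4, 3, 2, 7, 5, 6]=(1 9 6 2)(3 8 5)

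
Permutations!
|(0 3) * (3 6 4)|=|(0 6 4 3)|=4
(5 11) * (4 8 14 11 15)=[0, 1, 2, 3, 8, 15, 6, 7, 14, 9, 10, 5, 12, 13, 11, 4]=(4 8 14 11 5 15)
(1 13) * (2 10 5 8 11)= (1 13)(2 10 5 8 11)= [0, 13, 10, 3, 4, 8, 6, 7, 11, 9, 5, 2, 12, 1]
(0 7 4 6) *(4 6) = (0 7 6) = [7, 1, 2, 3, 4, 5, 0, 6]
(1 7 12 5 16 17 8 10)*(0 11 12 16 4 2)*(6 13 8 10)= (0 11 12 5 4 2)(1 7 16 17 10)(6 13 8)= [11, 7, 0, 3, 2, 4, 13, 16, 6, 9, 1, 12, 5, 8, 14, 15, 17, 10]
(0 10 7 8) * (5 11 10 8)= (0 8)(5 11 10 7)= [8, 1, 2, 3, 4, 11, 6, 5, 0, 9, 7, 10]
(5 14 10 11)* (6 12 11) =(5 14 10 6 12 11) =[0, 1, 2, 3, 4, 14, 12, 7, 8, 9, 6, 5, 11, 13, 10]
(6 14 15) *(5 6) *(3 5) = (3 5 6 14 15) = [0, 1, 2, 5, 4, 6, 14, 7, 8, 9, 10, 11, 12, 13, 15, 3]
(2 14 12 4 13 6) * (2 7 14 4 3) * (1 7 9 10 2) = (1 7 14 12 3)(2 4 13 6 9 10) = [0, 7, 4, 1, 13, 5, 9, 14, 8, 10, 2, 11, 3, 6, 12]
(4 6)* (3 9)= (3 9)(4 6)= [0, 1, 2, 9, 6, 5, 4, 7, 8, 3]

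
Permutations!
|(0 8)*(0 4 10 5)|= 5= |(0 8 4 10 5)|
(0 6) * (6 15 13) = (0 15 13 6) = [15, 1, 2, 3, 4, 5, 0, 7, 8, 9, 10, 11, 12, 6, 14, 13]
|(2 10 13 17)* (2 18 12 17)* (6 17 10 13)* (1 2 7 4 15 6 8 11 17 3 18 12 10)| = 14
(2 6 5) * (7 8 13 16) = (2 6 5)(7 8 13 16) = [0, 1, 6, 3, 4, 2, 5, 8, 13, 9, 10, 11, 12, 16, 14, 15, 7]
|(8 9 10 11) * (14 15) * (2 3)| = |(2 3)(8 9 10 11)(14 15)| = 4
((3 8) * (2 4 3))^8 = ((2 4 3 8))^8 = (8)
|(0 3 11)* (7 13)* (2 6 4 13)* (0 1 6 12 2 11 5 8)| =|(0 3 5 8)(1 6 4 13 7 11)(2 12)| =12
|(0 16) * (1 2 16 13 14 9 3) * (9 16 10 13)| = 9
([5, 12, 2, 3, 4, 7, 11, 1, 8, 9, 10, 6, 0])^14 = [12, 7, 2, 3, 4, 0, 6, 5, 8, 9, 10, 11, 1]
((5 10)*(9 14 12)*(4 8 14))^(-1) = (4 9 12 14 8)(5 10) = ((4 8 14 12 9)(5 10))^(-1)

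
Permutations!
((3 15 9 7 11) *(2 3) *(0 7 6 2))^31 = ((0 7 11)(2 3 15 9 6))^31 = (0 7 11)(2 3 15 9 6)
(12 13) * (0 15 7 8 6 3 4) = [15, 1, 2, 4, 0, 5, 3, 8, 6, 9, 10, 11, 13, 12, 14, 7] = (0 15 7 8 6 3 4)(12 13)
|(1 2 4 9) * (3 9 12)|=6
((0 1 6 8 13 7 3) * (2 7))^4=(0 13)(1 2)(3 8)(6 7)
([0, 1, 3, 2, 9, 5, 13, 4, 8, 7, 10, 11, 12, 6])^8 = (13)(4 7 9)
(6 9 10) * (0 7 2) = (0 7 2)(6 9 10) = [7, 1, 0, 3, 4, 5, 9, 2, 8, 10, 6]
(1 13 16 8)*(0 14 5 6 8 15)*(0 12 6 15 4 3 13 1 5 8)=(0 14 8 5 15 12 6)(3 13 16 4)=[14, 1, 2, 13, 3, 15, 0, 7, 5, 9, 10, 11, 6, 16, 8, 12, 4]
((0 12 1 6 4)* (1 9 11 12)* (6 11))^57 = ((0 1 11 12 9 6 4))^57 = (0 1 11 12 9 6 4)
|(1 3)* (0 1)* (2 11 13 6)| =12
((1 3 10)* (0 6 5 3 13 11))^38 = (0 13 10 5)(1 3 6 11)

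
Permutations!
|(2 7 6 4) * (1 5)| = 4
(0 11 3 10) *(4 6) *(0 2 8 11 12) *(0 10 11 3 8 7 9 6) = (0 12 10 2 7 9 6 4)(3 11 8) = [12, 1, 7, 11, 0, 5, 4, 9, 3, 6, 2, 8, 10]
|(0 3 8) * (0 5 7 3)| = 4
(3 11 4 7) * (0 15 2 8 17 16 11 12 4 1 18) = (0 15 2 8 17 16 11 1 18)(3 12 4 7) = [15, 18, 8, 12, 7, 5, 6, 3, 17, 9, 10, 1, 4, 13, 14, 2, 11, 16, 0]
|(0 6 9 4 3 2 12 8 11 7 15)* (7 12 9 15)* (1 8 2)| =|(0 6 15)(1 8 11 12 2 9 4 3)| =24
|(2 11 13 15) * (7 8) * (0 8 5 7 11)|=|(0 8 11 13 15 2)(5 7)|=6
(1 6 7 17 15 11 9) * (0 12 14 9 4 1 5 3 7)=(0 12 14 9 5 3 7 17 15 11 4 1 6)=[12, 6, 2, 7, 1, 3, 0, 17, 8, 5, 10, 4, 14, 13, 9, 11, 16, 15]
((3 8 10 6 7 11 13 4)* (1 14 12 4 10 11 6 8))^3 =(1 4 14 3 12)(6 7)(8 10 13 11)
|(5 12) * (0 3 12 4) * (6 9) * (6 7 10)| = 20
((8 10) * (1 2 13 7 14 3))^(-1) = ((1 2 13 7 14 3)(8 10))^(-1) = (1 3 14 7 13 2)(8 10)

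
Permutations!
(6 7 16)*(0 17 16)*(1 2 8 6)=[17, 2, 8, 3, 4, 5, 7, 0, 6, 9, 10, 11, 12, 13, 14, 15, 1, 16]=(0 17 16 1 2 8 6 7)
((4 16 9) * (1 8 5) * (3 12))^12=(16)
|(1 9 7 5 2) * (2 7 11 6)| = |(1 9 11 6 2)(5 7)| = 10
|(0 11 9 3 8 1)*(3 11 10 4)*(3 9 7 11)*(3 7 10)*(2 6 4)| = |(0 3 8 1)(2 6 4 9 7 11 10)| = 28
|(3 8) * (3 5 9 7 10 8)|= |(5 9 7 10 8)|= 5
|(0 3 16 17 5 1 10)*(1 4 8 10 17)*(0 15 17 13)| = |(0 3 16 1 13)(4 8 10 15 17 5)| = 30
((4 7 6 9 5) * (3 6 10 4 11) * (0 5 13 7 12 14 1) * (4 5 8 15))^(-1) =(0 1 14 12 4 15 8)(3 11 5 10 7 13 9 6)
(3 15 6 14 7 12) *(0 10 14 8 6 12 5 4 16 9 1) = [10, 0, 2, 15, 16, 4, 8, 5, 6, 1, 14, 11, 3, 13, 7, 12, 9] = (0 10 14 7 5 4 16 9 1)(3 15 12)(6 8)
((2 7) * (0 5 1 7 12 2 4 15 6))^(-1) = (0 6 15 4 7 1 5)(2 12)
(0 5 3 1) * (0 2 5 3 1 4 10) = (0 3 4 10)(1 2 5) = [3, 2, 5, 4, 10, 1, 6, 7, 8, 9, 0]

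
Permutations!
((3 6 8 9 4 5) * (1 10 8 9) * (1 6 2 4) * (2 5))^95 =(10)(2 4)(3 5)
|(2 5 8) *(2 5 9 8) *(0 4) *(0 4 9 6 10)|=|(0 9 8 5 2 6 10)|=7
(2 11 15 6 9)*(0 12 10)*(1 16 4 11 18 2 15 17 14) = (0 12 10)(1 16 4 11 17 14)(2 18)(6 9 15) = [12, 16, 18, 3, 11, 5, 9, 7, 8, 15, 0, 17, 10, 13, 1, 6, 4, 14, 2]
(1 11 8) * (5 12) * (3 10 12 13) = [0, 11, 2, 10, 4, 13, 6, 7, 1, 9, 12, 8, 5, 3] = (1 11 8)(3 10 12 5 13)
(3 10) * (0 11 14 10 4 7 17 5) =[11, 1, 2, 4, 7, 0, 6, 17, 8, 9, 3, 14, 12, 13, 10, 15, 16, 5] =(0 11 14 10 3 4 7 17 5)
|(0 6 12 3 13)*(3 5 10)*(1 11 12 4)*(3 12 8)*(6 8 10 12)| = |(0 8 3 13)(1 11 10 6 4)(5 12)| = 20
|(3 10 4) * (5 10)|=|(3 5 10 4)|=4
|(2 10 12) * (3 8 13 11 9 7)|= |(2 10 12)(3 8 13 11 9 7)|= 6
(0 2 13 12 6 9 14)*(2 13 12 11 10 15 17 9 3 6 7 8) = (0 13 11 10 15 17 9 14)(2 12 7 8)(3 6) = [13, 1, 12, 6, 4, 5, 3, 8, 2, 14, 15, 10, 7, 11, 0, 17, 16, 9]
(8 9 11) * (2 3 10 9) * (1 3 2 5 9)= (1 3 10)(5 9 11 8)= [0, 3, 2, 10, 4, 9, 6, 7, 5, 11, 1, 8]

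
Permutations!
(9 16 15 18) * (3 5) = (3 5)(9 16 15 18) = [0, 1, 2, 5, 4, 3, 6, 7, 8, 16, 10, 11, 12, 13, 14, 18, 15, 17, 9]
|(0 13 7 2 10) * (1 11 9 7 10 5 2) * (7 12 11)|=6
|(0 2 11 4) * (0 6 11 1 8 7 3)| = |(0 2 1 8 7 3)(4 6 11)| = 6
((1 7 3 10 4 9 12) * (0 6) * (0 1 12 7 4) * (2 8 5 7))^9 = ((12)(0 6 1 4 9 2 8 5 7 3 10))^9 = (12)(0 3 5 2 4 6 10 7 8 9 1)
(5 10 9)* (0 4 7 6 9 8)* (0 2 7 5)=(0 4 5 10 8 2 7 6 9)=[4, 1, 7, 3, 5, 10, 9, 6, 2, 0, 8]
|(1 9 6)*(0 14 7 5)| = |(0 14 7 5)(1 9 6)| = 12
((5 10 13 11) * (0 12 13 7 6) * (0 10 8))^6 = ((0 12 13 11 5 8)(6 10 7))^6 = (13)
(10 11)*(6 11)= [0, 1, 2, 3, 4, 5, 11, 7, 8, 9, 6, 10]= (6 11 10)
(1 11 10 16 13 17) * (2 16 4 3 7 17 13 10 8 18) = (1 11 8 18 2 16 10 4 3 7 17) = [0, 11, 16, 7, 3, 5, 6, 17, 18, 9, 4, 8, 12, 13, 14, 15, 10, 1, 2]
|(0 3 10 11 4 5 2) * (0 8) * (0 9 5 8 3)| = 8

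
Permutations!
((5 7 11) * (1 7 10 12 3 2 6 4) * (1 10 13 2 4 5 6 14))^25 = (1 7 11 6 5 13 2 14)(3 4 10 12)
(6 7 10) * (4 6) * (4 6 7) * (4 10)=(4 7)(6 10)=[0, 1, 2, 3, 7, 5, 10, 4, 8, 9, 6]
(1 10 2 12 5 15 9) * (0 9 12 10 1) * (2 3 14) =(0 9)(2 10 3 14)(5 15 12) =[9, 1, 10, 14, 4, 15, 6, 7, 8, 0, 3, 11, 5, 13, 2, 12]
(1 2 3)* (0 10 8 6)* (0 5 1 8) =[10, 2, 3, 8, 4, 1, 5, 7, 6, 9, 0] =(0 10)(1 2 3 8 6 5)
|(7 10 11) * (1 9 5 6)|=12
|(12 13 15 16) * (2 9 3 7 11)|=|(2 9 3 7 11)(12 13 15 16)|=20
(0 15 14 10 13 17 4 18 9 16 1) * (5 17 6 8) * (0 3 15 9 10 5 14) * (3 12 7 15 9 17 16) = (0 17 4 18 10 13 6 8 14 5 16 1 12 7 15)(3 9) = [17, 12, 2, 9, 18, 16, 8, 15, 14, 3, 13, 11, 7, 6, 5, 0, 1, 4, 10]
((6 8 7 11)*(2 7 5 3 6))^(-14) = (2 7 11)(3 8)(5 6)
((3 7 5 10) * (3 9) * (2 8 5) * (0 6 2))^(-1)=((0 6 2 8 5 10 9 3 7))^(-1)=(0 7 3 9 10 5 8 2 6)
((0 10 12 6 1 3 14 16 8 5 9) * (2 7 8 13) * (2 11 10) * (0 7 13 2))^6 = (1 11 14 12 2)(3 10 16 6 13)(5 7)(8 9)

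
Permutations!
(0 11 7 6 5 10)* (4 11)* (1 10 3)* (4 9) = (0 9 4 11 7 6 5 3 1 10) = [9, 10, 2, 1, 11, 3, 5, 6, 8, 4, 0, 7]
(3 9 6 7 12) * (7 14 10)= (3 9 6 14 10 7 12)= [0, 1, 2, 9, 4, 5, 14, 12, 8, 6, 7, 11, 3, 13, 10]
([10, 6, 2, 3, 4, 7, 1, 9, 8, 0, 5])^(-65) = (10)(1 6)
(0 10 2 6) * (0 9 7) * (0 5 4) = [10, 1, 6, 3, 0, 4, 9, 5, 8, 7, 2] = (0 10 2 6 9 7 5 4)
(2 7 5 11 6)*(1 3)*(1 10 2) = (1 3 10 2 7 5 11 6) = [0, 3, 7, 10, 4, 11, 1, 5, 8, 9, 2, 6]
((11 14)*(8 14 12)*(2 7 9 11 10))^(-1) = (2 10 14 8 12 11 9 7)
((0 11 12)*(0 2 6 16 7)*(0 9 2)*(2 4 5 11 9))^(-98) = (0 11 4)(2 16)(5 9 12)(6 7)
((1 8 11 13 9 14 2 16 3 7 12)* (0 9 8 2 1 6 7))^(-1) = (0 3 16 2 1 14 9)(6 12 7)(8 13 11)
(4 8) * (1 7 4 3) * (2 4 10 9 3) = (1 7 10 9 3)(2 4 8) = [0, 7, 4, 1, 8, 5, 6, 10, 2, 3, 9]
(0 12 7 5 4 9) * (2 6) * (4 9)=(0 12 7 5 9)(2 6)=[12, 1, 6, 3, 4, 9, 2, 5, 8, 0, 10, 11, 7]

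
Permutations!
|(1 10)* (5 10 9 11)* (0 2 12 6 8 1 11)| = |(0 2 12 6 8 1 9)(5 10 11)| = 21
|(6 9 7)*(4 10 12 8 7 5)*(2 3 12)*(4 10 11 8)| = 11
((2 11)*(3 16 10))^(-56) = ((2 11)(3 16 10))^(-56) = (3 16 10)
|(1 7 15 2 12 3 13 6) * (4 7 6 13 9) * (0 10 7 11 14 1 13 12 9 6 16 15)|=24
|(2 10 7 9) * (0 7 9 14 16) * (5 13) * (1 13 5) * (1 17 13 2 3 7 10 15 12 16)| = |(0 10 9 3 7 14 1 2 15 12 16)(13 17)| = 22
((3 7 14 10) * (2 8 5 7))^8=((2 8 5 7 14 10 3))^8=(2 8 5 7 14 10 3)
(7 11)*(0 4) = (0 4)(7 11) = [4, 1, 2, 3, 0, 5, 6, 11, 8, 9, 10, 7]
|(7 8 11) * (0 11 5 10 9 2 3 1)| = |(0 11 7 8 5 10 9 2 3 1)| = 10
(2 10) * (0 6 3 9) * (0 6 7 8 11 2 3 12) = [7, 1, 10, 9, 4, 5, 12, 8, 11, 6, 3, 2, 0] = (0 7 8 11 2 10 3 9 6 12)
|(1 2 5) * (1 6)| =4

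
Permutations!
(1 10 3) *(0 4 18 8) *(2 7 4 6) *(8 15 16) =(0 6 2 7 4 18 15 16 8)(1 10 3) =[6, 10, 7, 1, 18, 5, 2, 4, 0, 9, 3, 11, 12, 13, 14, 16, 8, 17, 15]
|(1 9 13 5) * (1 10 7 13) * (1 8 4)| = |(1 9 8 4)(5 10 7 13)| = 4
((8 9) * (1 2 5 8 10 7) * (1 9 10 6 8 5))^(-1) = ((1 2)(6 8 10 7 9))^(-1) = (1 2)(6 9 7 10 8)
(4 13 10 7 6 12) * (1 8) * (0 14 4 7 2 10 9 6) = (0 14 4 13 9 6 12 7)(1 8)(2 10) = [14, 8, 10, 3, 13, 5, 12, 0, 1, 6, 2, 11, 7, 9, 4]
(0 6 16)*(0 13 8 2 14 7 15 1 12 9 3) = (0 6 16 13 8 2 14 7 15 1 12 9 3) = [6, 12, 14, 0, 4, 5, 16, 15, 2, 3, 10, 11, 9, 8, 7, 1, 13]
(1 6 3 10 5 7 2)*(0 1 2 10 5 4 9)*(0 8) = (0 1 6 3 5 7 10 4 9 8) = [1, 6, 2, 5, 9, 7, 3, 10, 0, 8, 4]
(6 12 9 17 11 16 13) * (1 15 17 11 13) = (1 15 17 13 6 12 9 11 16) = [0, 15, 2, 3, 4, 5, 12, 7, 8, 11, 10, 16, 9, 6, 14, 17, 1, 13]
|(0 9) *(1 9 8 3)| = 5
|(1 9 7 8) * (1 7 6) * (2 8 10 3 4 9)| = |(1 2 8 7 10 3 4 9 6)| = 9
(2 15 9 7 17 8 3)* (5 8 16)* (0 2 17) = (0 2 15 9 7)(3 17 16 5 8) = [2, 1, 15, 17, 4, 8, 6, 0, 3, 7, 10, 11, 12, 13, 14, 9, 5, 16]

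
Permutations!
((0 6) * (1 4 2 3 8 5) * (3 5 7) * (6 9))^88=((0 9 6)(1 4 2 5)(3 8 7))^88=(0 9 6)(3 8 7)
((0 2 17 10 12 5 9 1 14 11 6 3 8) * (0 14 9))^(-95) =(0 2 17 10 12 5)(1 9)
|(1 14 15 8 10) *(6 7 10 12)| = |(1 14 15 8 12 6 7 10)| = 8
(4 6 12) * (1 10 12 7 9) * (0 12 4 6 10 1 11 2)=(0 12 6 7 9 11 2)(4 10)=[12, 1, 0, 3, 10, 5, 7, 9, 8, 11, 4, 2, 6]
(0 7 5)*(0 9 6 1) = [7, 0, 2, 3, 4, 9, 1, 5, 8, 6] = (0 7 5 9 6 1)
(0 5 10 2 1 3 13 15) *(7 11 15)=(0 5 10 2 1 3 13 7 11 15)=[5, 3, 1, 13, 4, 10, 6, 11, 8, 9, 2, 15, 12, 7, 14, 0]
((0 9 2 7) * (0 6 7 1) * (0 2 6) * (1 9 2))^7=(0 9 7 2 6)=((0 2 9 6 7))^7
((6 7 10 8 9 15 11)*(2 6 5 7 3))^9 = (5 10 9 11 7 8 15)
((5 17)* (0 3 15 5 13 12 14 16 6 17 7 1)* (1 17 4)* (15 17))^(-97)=((0 3 17 13 12 14 16 6 4 1)(5 7 15))^(-97)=(0 13 16 1 17 14 4 3 12 6)(5 15 7)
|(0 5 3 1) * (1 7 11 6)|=|(0 5 3 7 11 6 1)|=7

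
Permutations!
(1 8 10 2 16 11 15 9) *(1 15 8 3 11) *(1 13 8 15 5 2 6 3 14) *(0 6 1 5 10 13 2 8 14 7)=(0 6 3 11 15 9 10 1 7)(2 16)(5 8 13 14)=[6, 7, 16, 11, 4, 8, 3, 0, 13, 10, 1, 15, 12, 14, 5, 9, 2]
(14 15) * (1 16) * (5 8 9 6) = (1 16)(5 8 9 6)(14 15) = [0, 16, 2, 3, 4, 8, 5, 7, 9, 6, 10, 11, 12, 13, 15, 14, 1]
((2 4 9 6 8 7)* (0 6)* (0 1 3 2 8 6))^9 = (1 9 4 2 3)(7 8)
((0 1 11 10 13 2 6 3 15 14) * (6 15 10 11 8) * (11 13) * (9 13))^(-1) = (0 14 15 2 13 9 11 10 3 6 8 1)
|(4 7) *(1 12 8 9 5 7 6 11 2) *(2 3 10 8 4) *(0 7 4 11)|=13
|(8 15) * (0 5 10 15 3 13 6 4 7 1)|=11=|(0 5 10 15 8 3 13 6 4 7 1)|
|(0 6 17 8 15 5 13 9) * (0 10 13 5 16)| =6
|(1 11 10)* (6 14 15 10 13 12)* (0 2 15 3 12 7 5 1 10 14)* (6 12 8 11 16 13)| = |(0 2 15 14 3 8 11 6)(1 16 13 7 5)| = 40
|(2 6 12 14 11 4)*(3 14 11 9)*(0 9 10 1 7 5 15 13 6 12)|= 44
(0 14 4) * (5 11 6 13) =(0 14 4)(5 11 6 13) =[14, 1, 2, 3, 0, 11, 13, 7, 8, 9, 10, 6, 12, 5, 4]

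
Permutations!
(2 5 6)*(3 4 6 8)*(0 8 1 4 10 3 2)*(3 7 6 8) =(0 3 10 7 6)(1 4 8 2 5) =[3, 4, 5, 10, 8, 1, 0, 6, 2, 9, 7]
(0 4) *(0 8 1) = [4, 0, 2, 3, 8, 5, 6, 7, 1] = (0 4 8 1)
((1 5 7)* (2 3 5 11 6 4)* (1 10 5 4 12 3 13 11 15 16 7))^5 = ((1 15 16 7 10 5)(2 13 11 6 12 3 4))^5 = (1 5 10 7 16 15)(2 3 6 13 4 12 11)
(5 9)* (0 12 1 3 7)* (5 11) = [12, 3, 2, 7, 4, 9, 6, 0, 8, 11, 10, 5, 1] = (0 12 1 3 7)(5 9 11)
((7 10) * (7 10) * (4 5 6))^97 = ((10)(4 5 6))^97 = (10)(4 5 6)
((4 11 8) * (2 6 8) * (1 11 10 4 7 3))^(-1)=((1 11 2 6 8 7 3)(4 10))^(-1)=(1 3 7 8 6 2 11)(4 10)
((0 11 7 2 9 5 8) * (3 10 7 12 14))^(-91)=((0 11 12 14 3 10 7 2 9 5 8))^(-91)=(0 9 10 12 8 2 3 11 5 7 14)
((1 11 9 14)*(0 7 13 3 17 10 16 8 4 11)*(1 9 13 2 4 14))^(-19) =((0 7 2 4 11 13 3 17 10 16 8 14 9 1))^(-19) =(0 16 11 1 10 4 9 17 2 14 3 7 8 13)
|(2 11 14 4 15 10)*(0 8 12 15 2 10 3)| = 20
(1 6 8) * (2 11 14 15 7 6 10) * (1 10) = (2 11 14 15 7 6 8 10) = [0, 1, 11, 3, 4, 5, 8, 6, 10, 9, 2, 14, 12, 13, 15, 7]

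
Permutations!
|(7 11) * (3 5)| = |(3 5)(7 11)| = 2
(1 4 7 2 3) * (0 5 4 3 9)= (0 5 4 7 2 9)(1 3)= [5, 3, 9, 1, 7, 4, 6, 2, 8, 0]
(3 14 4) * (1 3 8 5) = (1 3 14 4 8 5) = [0, 3, 2, 14, 8, 1, 6, 7, 5, 9, 10, 11, 12, 13, 4]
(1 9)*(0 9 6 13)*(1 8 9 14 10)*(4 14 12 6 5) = (0 12 6 13)(1 5 4 14 10)(8 9) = [12, 5, 2, 3, 14, 4, 13, 7, 9, 8, 1, 11, 6, 0, 10]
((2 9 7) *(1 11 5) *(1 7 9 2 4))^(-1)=(1 4 7 5 11)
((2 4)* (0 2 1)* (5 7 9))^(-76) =(5 9 7)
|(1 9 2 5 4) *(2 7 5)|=5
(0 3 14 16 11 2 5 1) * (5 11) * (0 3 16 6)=(0 16 5 1 3 14 6)(2 11)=[16, 3, 11, 14, 4, 1, 0, 7, 8, 9, 10, 2, 12, 13, 6, 15, 5]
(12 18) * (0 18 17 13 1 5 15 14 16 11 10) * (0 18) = (1 5 15 14 16 11 10 18 12 17 13) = [0, 5, 2, 3, 4, 15, 6, 7, 8, 9, 18, 10, 17, 1, 16, 14, 11, 13, 12]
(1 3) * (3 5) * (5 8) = (1 8 5 3) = [0, 8, 2, 1, 4, 3, 6, 7, 5]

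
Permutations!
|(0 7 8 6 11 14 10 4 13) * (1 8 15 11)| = 24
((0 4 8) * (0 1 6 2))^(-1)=((0 4 8 1 6 2))^(-1)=(0 2 6 1 8 4)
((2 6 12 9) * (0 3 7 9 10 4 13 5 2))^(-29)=((0 3 7 9)(2 6 12 10 4 13 5))^(-29)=(0 9 7 3)(2 5 13 4 10 12 6)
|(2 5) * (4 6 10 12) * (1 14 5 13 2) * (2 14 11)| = |(1 11 2 13 14 5)(4 6 10 12)| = 12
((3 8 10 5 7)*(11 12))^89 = ((3 8 10 5 7)(11 12))^89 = (3 7 5 10 8)(11 12)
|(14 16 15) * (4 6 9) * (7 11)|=|(4 6 9)(7 11)(14 16 15)|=6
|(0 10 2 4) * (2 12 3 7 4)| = 6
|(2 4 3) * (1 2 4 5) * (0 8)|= 6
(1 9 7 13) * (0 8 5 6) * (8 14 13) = (0 14 13 1 9 7 8 5 6) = [14, 9, 2, 3, 4, 6, 0, 8, 5, 7, 10, 11, 12, 1, 13]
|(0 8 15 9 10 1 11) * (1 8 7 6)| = |(0 7 6 1 11)(8 15 9 10)| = 20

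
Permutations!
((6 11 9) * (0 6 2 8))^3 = (0 9)(2 6)(8 11)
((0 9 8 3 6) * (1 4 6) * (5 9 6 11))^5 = ((0 6)(1 4 11 5 9 8 3))^5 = (0 6)(1 8 5 4 3 9 11)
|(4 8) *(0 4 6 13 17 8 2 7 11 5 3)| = 28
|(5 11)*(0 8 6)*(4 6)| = 4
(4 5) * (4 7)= (4 5 7)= [0, 1, 2, 3, 5, 7, 6, 4]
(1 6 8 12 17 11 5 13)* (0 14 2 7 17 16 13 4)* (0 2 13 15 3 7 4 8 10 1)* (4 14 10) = (0 10 1 6 4 2 14 13)(3 7 17 11 5 8 12 16 15) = [10, 6, 14, 7, 2, 8, 4, 17, 12, 9, 1, 5, 16, 0, 13, 3, 15, 11]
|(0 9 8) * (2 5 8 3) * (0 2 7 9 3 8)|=7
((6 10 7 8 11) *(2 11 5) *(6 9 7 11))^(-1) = (2 5 8 7 9 11 10 6)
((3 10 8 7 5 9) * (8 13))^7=(13)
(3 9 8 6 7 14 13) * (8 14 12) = (3 9 14 13)(6 7 12 8) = [0, 1, 2, 9, 4, 5, 7, 12, 6, 14, 10, 11, 8, 3, 13]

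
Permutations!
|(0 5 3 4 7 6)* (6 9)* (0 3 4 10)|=8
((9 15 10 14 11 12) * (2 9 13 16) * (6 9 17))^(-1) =(2 16 13 12 11 14 10 15 9 6 17)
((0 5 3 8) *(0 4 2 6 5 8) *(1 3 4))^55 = ((0 8 1 3)(2 6 5 4))^55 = (0 3 1 8)(2 4 5 6)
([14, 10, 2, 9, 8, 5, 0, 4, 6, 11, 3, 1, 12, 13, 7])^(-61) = (0 6 8 4 7 14)(1 11 9 3 10)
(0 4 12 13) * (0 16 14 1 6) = (0 4 12 13 16 14 1 6) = [4, 6, 2, 3, 12, 5, 0, 7, 8, 9, 10, 11, 13, 16, 1, 15, 14]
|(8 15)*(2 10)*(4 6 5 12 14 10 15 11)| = 10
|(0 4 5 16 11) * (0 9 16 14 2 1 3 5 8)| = |(0 4 8)(1 3 5 14 2)(9 16 11)| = 15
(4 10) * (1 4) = [0, 4, 2, 3, 10, 5, 6, 7, 8, 9, 1] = (1 4 10)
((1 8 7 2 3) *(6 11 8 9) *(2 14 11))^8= (14)(1 2 9 3 6)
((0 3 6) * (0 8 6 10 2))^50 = (0 10)(2 3)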